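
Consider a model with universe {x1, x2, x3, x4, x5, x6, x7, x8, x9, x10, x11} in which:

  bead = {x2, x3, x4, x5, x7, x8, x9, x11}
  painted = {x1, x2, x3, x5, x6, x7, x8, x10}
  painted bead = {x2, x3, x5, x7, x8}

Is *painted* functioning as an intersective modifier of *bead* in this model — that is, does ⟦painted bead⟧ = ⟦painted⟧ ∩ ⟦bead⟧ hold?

yes

⟦painted⟧ ∩ ⟦bead⟧ = {x1, x2, x3, x5, x6, x7, x8, x10} ∩ {x2, x3, x4, x5, x7, x8, x9, x11} = {x2, x3, x5, x7, x8}
Observed ⟦painted bead⟧ = {x2, x3, x5, x7, x8}.
These coincide, so the modifier is intersective here.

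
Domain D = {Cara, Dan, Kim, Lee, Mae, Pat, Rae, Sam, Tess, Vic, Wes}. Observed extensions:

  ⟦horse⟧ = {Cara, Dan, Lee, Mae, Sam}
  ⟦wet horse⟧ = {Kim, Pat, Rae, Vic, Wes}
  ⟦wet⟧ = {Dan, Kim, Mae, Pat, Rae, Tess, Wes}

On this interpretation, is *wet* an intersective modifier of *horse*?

no

⟦wet⟧ ∩ ⟦horse⟧ = {Dan, Kim, Mae, Pat, Rae, Tess, Wes} ∩ {Cara, Dan, Lee, Mae, Sam} = {Dan, Mae}
Observed ⟦wet horse⟧ = {Kim, Pat, Rae, Vic, Wes}.
These differ, so the modifier is not intersective in this model.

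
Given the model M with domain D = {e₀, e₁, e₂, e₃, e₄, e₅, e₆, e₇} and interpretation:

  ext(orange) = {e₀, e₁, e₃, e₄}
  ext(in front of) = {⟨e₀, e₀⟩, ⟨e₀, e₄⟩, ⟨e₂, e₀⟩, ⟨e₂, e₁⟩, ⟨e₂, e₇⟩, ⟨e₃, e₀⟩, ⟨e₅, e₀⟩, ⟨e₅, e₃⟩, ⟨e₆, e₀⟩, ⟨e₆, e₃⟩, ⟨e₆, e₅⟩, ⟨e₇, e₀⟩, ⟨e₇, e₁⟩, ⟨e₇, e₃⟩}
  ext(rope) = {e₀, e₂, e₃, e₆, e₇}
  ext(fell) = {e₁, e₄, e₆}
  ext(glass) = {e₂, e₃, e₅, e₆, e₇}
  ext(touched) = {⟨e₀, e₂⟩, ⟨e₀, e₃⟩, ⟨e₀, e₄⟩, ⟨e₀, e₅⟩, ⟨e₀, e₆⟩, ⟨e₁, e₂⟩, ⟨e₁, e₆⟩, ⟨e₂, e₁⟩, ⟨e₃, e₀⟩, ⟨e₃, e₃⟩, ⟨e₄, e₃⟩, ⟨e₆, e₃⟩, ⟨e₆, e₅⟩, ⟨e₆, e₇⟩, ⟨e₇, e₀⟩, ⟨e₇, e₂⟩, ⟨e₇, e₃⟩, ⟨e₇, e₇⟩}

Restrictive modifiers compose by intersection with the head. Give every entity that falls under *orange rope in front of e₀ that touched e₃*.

⟦in front of e₀⟧ = {x : ⟨x, e₀⟩ ∈ ⟦in front of⟧} = {e₀, e₂, e₃, e₅, e₆, e₇}
⟦that touched e₃⟧ = {x : ⟨x, e₃⟩ ∈ ⟦touched⟧} = {e₀, e₃, e₄, e₆, e₇}
⟦rope⟧ = {e₀, e₂, e₃, e₆, e₇}
… ∩ ⟦in front of e₀⟧ = {e₀, e₂, e₃, e₆, e₇} ∩ {e₀, e₂, e₃, e₅, e₆, e₇} = {e₀, e₂, e₃, e₆, e₇}
… ∩ ⟦that touched e₃⟧ = {e₀, e₂, e₃, e₆, e₇} ∩ {e₀, e₃, e₄, e₆, e₇} = {e₀, e₃, e₆, e₇}
… ∩ ⟦orange⟧ = {e₀, e₃, e₆, e₇} ∩ {e₀, e₁, e₃, e₄} = {e₀, e₃}
So ⟦orange rope in front of e₀ that touched e₃⟧ = {e₀, e₃}.

{e₀, e₃}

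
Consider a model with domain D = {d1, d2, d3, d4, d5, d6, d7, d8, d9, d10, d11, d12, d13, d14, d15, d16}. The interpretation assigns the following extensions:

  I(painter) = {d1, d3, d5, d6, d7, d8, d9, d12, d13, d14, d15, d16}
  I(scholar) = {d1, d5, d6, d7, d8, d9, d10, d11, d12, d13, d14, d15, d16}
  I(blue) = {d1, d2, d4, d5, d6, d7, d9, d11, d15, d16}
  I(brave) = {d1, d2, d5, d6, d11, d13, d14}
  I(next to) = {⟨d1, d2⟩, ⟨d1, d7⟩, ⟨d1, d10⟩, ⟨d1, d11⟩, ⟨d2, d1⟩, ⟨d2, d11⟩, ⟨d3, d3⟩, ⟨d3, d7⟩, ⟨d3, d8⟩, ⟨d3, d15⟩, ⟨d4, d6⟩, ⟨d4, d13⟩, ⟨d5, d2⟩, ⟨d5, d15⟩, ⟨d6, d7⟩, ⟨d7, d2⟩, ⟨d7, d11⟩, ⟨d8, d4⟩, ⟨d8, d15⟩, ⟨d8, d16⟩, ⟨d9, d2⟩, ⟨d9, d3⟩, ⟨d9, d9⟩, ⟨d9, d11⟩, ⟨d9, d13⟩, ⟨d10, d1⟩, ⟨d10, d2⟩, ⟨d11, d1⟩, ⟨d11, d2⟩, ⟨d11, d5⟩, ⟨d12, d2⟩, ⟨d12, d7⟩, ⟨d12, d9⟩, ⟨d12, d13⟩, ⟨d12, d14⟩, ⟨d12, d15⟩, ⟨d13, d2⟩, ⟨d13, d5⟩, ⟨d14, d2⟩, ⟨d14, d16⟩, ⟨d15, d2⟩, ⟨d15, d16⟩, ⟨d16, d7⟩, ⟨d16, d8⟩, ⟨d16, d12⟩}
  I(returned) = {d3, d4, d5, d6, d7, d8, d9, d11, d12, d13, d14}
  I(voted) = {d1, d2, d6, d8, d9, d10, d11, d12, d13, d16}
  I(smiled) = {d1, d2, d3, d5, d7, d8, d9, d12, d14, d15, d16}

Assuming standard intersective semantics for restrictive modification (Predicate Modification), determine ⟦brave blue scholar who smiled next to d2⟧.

{d1, d5}

⟦who smiled⟧ = ⟦smiled⟧ = {d1, d2, d3, d5, d7, d8, d9, d12, d14, d15, d16}
⟦next to d2⟧ = {x : ⟨x, d2⟩ ∈ ⟦next to⟧} = {d1, d5, d7, d9, d10, d11, d12, d13, d14, d15}
⟦scholar⟧ = {d1, d5, d6, d7, d8, d9, d10, d11, d12, d13, d14, d15, d16}
… ∩ ⟦who smiled⟧ = {d1, d5, d6, d7, d8, d9, d10, d11, d12, d13, d14, d15, d16} ∩ {d1, d2, d3, d5, d7, d8, d9, d12, d14, d15, d16} = {d1, d5, d7, d8, d9, d12, d14, d15, d16}
… ∩ ⟦next to d2⟧ = {d1, d5, d7, d8, d9, d12, d14, d15, d16} ∩ {d1, d5, d7, d9, d10, d11, d12, d13, d14, d15} = {d1, d5, d7, d9, d12, d14, d15}
… ∩ ⟦brave⟧ = {d1, d5, d7, d9, d12, d14, d15} ∩ {d1, d2, d5, d6, d11, d13, d14} = {d1, d5, d14}
… ∩ ⟦blue⟧ = {d1, d5, d14} ∩ {d1, d2, d4, d5, d6, d7, d9, d11, d15, d16} = {d1, d5}
So ⟦brave blue scholar who smiled next to d2⟧ = {d1, d5}.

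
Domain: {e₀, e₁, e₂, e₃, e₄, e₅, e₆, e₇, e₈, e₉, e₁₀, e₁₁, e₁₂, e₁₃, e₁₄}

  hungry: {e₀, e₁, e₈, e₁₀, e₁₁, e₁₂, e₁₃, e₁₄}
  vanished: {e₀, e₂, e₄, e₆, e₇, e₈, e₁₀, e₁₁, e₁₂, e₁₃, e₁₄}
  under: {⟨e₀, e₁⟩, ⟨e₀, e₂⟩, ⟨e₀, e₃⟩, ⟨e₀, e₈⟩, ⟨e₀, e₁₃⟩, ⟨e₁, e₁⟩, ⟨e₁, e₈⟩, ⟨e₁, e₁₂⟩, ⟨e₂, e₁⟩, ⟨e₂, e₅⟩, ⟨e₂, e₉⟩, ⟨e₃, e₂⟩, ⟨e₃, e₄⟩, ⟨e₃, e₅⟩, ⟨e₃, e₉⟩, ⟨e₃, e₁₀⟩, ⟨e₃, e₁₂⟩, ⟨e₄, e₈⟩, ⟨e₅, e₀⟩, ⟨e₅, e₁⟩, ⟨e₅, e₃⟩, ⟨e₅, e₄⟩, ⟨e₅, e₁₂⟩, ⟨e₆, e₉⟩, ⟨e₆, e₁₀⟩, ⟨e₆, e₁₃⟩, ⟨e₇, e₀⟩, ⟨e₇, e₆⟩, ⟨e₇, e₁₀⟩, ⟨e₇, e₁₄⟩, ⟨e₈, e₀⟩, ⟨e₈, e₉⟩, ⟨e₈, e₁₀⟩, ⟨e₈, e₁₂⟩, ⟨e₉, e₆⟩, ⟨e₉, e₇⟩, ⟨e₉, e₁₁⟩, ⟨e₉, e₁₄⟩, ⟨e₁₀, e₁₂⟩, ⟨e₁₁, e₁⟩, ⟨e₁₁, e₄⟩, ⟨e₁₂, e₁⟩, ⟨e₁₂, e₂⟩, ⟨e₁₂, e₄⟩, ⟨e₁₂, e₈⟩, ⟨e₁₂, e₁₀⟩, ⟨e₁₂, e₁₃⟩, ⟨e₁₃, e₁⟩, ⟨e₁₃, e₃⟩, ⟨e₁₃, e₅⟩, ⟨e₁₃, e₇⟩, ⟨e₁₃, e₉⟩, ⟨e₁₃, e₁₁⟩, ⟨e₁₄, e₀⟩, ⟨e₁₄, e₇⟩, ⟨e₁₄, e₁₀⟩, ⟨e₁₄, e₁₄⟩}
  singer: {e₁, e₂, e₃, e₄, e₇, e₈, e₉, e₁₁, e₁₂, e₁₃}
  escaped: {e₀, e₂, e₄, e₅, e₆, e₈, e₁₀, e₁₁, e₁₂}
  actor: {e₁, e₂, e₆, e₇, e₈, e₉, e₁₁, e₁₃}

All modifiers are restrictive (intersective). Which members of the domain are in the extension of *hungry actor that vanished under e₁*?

⟦that vanished⟧ = ⟦vanished⟧ = {e₀, e₂, e₄, e₆, e₇, e₈, e₁₀, e₁₁, e₁₂, e₁₃, e₁₄}
⟦under e₁⟧ = {x : ⟨x, e₁⟩ ∈ ⟦under⟧} = {e₀, e₁, e₂, e₅, e₁₁, e₁₂, e₁₃}
⟦actor⟧ = {e₁, e₂, e₆, e₇, e₈, e₉, e₁₁, e₁₃}
… ∩ ⟦that vanished⟧ = {e₁, e₂, e₆, e₇, e₈, e₉, e₁₁, e₁₃} ∩ {e₀, e₂, e₄, e₆, e₇, e₈, e₁₀, e₁₁, e₁₂, e₁₃, e₁₄} = {e₂, e₆, e₇, e₈, e₁₁, e₁₃}
… ∩ ⟦under e₁⟧ = {e₂, e₆, e₇, e₈, e₁₁, e₁₃} ∩ {e₀, e₁, e₂, e₅, e₁₁, e₁₂, e₁₃} = {e₂, e₁₁, e₁₃}
… ∩ ⟦hungry⟧ = {e₂, e₁₁, e₁₃} ∩ {e₀, e₁, e₈, e₁₀, e₁₁, e₁₂, e₁₃, e₁₄} = {e₁₁, e₁₃}
So ⟦hungry actor that vanished under e₁⟧ = {e₁₁, e₁₃}.

{e₁₁, e₁₃}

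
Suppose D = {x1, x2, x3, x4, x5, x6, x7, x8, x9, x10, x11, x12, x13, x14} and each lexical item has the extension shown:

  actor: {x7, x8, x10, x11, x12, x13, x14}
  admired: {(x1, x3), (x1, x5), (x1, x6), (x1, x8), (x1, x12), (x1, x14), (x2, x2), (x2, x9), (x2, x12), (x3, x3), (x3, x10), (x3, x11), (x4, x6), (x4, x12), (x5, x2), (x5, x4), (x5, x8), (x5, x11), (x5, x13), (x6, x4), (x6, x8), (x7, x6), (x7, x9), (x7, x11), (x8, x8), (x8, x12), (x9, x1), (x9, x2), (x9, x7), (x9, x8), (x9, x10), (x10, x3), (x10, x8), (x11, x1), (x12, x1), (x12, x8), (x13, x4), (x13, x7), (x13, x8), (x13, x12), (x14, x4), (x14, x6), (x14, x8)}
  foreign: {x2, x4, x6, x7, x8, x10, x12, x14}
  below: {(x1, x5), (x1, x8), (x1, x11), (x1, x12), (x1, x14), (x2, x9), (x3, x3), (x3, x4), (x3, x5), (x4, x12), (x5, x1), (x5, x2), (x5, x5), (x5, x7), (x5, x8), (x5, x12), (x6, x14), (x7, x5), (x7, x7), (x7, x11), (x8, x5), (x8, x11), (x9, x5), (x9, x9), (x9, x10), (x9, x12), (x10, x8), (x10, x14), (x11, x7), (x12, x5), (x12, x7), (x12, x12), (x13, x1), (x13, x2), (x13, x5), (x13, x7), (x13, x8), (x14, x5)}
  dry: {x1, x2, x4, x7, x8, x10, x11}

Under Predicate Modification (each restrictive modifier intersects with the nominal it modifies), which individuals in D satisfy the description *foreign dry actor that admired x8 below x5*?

{x8}

⟦that admired x8⟧ = {x : ⟨x, x8⟩ ∈ ⟦admired⟧} = {x1, x5, x6, x8, x9, x10, x12, x13, x14}
⟦below x5⟧ = {x : ⟨x, x5⟩ ∈ ⟦below⟧} = {x1, x3, x5, x7, x8, x9, x12, x13, x14}
⟦actor⟧ = {x7, x8, x10, x11, x12, x13, x14}
… ∩ ⟦that admired x8⟧ = {x7, x8, x10, x11, x12, x13, x14} ∩ {x1, x5, x6, x8, x9, x10, x12, x13, x14} = {x8, x10, x12, x13, x14}
… ∩ ⟦below x5⟧ = {x8, x10, x12, x13, x14} ∩ {x1, x3, x5, x7, x8, x9, x12, x13, x14} = {x8, x12, x13, x14}
… ∩ ⟦foreign⟧ = {x8, x12, x13, x14} ∩ {x2, x4, x6, x7, x8, x10, x12, x14} = {x8, x12, x14}
… ∩ ⟦dry⟧ = {x8, x12, x14} ∩ {x1, x2, x4, x7, x8, x10, x11} = {x8}
So ⟦foreign dry actor that admired x8 below x5⟧ = {x8}.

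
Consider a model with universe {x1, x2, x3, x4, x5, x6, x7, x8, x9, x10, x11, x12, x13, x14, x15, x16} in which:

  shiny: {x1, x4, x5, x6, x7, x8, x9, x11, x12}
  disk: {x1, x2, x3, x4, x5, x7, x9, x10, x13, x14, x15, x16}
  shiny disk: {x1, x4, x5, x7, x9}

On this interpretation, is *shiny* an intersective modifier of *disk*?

yes

⟦shiny⟧ ∩ ⟦disk⟧ = {x1, x4, x5, x6, x7, x8, x9, x11, x12} ∩ {x1, x2, x3, x4, x5, x7, x9, x10, x13, x14, x15, x16} = {x1, x4, x5, x7, x9}
Observed ⟦shiny disk⟧ = {x1, x4, x5, x7, x9}.
These coincide, so the modifier is intersective here.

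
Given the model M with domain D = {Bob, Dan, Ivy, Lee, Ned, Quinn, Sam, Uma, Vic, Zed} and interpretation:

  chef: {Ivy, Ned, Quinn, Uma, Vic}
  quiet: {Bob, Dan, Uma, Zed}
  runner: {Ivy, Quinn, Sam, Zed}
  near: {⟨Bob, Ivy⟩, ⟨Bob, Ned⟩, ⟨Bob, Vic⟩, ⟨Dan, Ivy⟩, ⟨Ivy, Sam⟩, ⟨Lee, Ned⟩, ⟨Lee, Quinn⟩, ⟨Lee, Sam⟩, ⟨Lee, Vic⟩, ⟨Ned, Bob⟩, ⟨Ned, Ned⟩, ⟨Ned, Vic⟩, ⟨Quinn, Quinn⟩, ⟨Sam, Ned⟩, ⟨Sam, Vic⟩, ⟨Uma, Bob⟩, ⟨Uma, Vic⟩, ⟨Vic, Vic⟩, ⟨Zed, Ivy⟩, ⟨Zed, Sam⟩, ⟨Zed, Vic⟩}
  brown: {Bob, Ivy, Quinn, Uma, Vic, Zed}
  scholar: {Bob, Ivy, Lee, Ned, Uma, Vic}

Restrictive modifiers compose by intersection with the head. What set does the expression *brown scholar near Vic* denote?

⟦near Vic⟧ = {x : ⟨x, Vic⟩ ∈ ⟦near⟧} = {Bob, Lee, Ned, Sam, Uma, Vic, Zed}
⟦scholar⟧ = {Bob, Ivy, Lee, Ned, Uma, Vic}
… ∩ ⟦near Vic⟧ = {Bob, Ivy, Lee, Ned, Uma, Vic} ∩ {Bob, Lee, Ned, Sam, Uma, Vic, Zed} = {Bob, Lee, Ned, Uma, Vic}
… ∩ ⟦brown⟧ = {Bob, Lee, Ned, Uma, Vic} ∩ {Bob, Ivy, Quinn, Uma, Vic, Zed} = {Bob, Uma, Vic}
So ⟦brown scholar near Vic⟧ = {Bob, Uma, Vic}.

{Bob, Uma, Vic}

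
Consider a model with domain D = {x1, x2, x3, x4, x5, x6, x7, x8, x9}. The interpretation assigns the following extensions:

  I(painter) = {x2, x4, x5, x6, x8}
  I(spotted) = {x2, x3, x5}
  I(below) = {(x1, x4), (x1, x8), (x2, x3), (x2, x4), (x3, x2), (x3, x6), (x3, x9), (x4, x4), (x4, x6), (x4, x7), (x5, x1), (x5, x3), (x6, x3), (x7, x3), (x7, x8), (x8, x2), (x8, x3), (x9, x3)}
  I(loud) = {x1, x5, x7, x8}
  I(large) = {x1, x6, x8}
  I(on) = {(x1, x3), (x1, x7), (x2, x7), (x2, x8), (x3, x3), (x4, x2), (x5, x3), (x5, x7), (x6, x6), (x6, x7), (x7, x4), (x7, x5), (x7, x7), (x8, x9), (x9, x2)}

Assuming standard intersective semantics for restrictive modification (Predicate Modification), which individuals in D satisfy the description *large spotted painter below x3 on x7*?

{}

⟦below x3⟧ = {x : ⟨x, x3⟩ ∈ ⟦below⟧} = {x2, x5, x6, x7, x8, x9}
⟦on x7⟧ = {x : ⟨x, x7⟩ ∈ ⟦on⟧} = {x1, x2, x5, x6, x7}
⟦painter⟧ = {x2, x4, x5, x6, x8}
… ∩ ⟦below x3⟧ = {x2, x4, x5, x6, x8} ∩ {x2, x5, x6, x7, x8, x9} = {x2, x5, x6, x8}
… ∩ ⟦on x7⟧ = {x2, x5, x6, x8} ∩ {x1, x2, x5, x6, x7} = {x2, x5, x6}
… ∩ ⟦large⟧ = {x2, x5, x6} ∩ {x1, x6, x8} = {x6}
… ∩ ⟦spotted⟧ = {x6} ∩ {x2, x3, x5} = ∅
So ⟦large spotted painter below x3 on x7⟧ = {}.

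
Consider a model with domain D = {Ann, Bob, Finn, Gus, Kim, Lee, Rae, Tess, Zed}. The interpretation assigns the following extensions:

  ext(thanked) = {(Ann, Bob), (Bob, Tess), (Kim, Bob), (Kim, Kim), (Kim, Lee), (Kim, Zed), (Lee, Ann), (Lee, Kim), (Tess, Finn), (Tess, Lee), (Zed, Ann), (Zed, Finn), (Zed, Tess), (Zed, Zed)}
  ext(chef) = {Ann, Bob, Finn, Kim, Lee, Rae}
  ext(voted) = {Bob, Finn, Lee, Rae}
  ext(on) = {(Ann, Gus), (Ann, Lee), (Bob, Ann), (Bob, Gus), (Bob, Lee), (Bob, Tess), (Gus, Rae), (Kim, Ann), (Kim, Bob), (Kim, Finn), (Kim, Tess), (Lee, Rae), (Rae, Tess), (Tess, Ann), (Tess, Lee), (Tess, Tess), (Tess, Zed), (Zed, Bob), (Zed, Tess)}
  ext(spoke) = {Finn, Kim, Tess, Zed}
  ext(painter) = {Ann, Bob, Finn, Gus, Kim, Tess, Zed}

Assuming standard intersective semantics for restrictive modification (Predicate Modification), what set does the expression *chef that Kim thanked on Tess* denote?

⟦that Kim thanked⟧ = {x : ⟨Kim, x⟩ ∈ ⟦thanked⟧} = {Bob, Kim, Lee, Zed}
⟦on Tess⟧ = {x : ⟨x, Tess⟩ ∈ ⟦on⟧} = {Bob, Kim, Rae, Tess, Zed}
⟦chef⟧ = {Ann, Bob, Finn, Kim, Lee, Rae}
… ∩ ⟦that Kim thanked⟧ = {Ann, Bob, Finn, Kim, Lee, Rae} ∩ {Bob, Kim, Lee, Zed} = {Bob, Kim, Lee}
… ∩ ⟦on Tess⟧ = {Bob, Kim, Lee} ∩ {Bob, Kim, Rae, Tess, Zed} = {Bob, Kim}
So ⟦chef that Kim thanked on Tess⟧ = {Bob, Kim}.

{Bob, Kim}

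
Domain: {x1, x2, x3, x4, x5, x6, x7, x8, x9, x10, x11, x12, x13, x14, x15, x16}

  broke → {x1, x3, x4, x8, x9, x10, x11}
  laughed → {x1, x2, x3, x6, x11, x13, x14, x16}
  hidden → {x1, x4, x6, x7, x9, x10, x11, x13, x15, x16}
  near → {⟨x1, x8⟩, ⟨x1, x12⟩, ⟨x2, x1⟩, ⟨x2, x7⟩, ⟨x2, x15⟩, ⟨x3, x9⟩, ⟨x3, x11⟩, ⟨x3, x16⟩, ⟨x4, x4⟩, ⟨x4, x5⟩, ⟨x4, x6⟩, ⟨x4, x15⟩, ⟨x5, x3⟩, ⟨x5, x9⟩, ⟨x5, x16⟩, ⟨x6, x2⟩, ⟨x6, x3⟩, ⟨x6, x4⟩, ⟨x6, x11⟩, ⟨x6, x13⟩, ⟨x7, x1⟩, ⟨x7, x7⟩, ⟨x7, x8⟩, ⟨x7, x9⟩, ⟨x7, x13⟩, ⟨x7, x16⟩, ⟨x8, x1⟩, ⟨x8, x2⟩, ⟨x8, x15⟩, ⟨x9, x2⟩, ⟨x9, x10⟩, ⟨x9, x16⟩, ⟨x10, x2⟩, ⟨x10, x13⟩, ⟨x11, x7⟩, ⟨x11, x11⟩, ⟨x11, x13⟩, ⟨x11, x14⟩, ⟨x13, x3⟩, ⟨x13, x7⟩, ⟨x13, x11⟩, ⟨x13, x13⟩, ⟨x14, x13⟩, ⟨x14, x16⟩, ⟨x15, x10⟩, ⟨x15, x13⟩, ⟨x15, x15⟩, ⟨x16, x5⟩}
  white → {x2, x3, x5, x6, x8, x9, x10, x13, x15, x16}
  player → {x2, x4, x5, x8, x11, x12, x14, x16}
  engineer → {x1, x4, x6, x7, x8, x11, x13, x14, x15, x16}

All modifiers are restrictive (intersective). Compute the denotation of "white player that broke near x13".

{ }

⟦that broke⟧ = ⟦broke⟧ = {x1, x3, x4, x8, x9, x10, x11}
⟦near x13⟧ = {x : ⟨x, x13⟩ ∈ ⟦near⟧} = {x6, x7, x10, x11, x13, x14, x15}
⟦player⟧ = {x2, x4, x5, x8, x11, x12, x14, x16}
… ∩ ⟦that broke⟧ = {x2, x4, x5, x8, x11, x12, x14, x16} ∩ {x1, x3, x4, x8, x9, x10, x11} = {x4, x8, x11}
… ∩ ⟦near x13⟧ = {x4, x8, x11} ∩ {x6, x7, x10, x11, x13, x14, x15} = {x11}
… ∩ ⟦white⟧ = {x11} ∩ {x2, x3, x5, x6, x8, x9, x10, x13, x15, x16} = ∅
So ⟦white player that broke near x13⟧ = { }.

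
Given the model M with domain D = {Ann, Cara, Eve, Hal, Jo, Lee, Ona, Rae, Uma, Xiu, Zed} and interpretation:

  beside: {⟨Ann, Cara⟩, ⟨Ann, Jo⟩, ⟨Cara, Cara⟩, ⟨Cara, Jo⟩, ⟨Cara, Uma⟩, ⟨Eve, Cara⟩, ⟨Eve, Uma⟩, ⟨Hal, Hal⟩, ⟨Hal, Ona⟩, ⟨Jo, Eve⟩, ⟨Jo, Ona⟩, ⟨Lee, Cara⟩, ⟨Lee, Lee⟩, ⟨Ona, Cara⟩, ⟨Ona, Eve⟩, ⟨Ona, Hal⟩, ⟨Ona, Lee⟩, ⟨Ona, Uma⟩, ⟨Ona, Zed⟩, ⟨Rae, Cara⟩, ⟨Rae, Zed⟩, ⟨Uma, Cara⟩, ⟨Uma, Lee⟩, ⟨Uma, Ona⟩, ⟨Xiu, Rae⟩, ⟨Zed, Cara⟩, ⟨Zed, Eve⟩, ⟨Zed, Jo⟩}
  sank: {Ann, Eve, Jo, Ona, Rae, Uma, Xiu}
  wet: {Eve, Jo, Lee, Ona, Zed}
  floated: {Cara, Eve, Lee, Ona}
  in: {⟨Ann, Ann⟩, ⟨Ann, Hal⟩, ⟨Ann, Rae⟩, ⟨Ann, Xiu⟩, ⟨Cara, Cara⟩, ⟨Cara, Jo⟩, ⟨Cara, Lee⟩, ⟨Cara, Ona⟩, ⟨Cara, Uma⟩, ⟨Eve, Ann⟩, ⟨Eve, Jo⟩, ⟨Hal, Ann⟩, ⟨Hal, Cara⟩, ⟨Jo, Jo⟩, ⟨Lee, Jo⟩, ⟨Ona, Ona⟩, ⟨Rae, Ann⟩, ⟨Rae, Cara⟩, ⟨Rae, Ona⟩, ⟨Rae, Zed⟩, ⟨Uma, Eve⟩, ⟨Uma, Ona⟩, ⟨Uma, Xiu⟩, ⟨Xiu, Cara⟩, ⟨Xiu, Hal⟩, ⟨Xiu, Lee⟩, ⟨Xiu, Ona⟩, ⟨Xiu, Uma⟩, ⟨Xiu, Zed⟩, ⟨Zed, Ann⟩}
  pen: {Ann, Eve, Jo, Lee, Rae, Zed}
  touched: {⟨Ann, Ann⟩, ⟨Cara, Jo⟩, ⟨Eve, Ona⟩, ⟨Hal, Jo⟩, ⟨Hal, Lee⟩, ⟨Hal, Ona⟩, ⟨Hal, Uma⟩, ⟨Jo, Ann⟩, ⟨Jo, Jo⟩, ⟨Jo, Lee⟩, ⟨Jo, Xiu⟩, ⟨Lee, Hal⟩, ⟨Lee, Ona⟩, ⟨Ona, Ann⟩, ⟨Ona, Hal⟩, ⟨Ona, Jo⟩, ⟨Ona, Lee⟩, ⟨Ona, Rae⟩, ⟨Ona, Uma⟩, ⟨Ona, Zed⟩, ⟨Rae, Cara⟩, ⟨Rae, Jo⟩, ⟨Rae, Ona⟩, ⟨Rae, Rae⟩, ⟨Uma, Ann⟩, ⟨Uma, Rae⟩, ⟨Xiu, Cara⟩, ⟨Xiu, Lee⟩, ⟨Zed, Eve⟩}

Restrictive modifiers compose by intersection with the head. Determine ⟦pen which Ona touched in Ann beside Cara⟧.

{Ann, Rae, Zed}

⟦which Ona touched⟧ = {x : ⟨Ona, x⟩ ∈ ⟦touched⟧} = {Ann, Hal, Jo, Lee, Rae, Uma, Zed}
⟦in Ann⟧ = {x : ⟨x, Ann⟩ ∈ ⟦in⟧} = {Ann, Eve, Hal, Rae, Zed}
⟦beside Cara⟧ = {x : ⟨x, Cara⟩ ∈ ⟦beside⟧} = {Ann, Cara, Eve, Lee, Ona, Rae, Uma, Zed}
⟦pen⟧ = {Ann, Eve, Jo, Lee, Rae, Zed}
… ∩ ⟦which Ona touched⟧ = {Ann, Eve, Jo, Lee, Rae, Zed} ∩ {Ann, Hal, Jo, Lee, Rae, Uma, Zed} = {Ann, Jo, Lee, Rae, Zed}
… ∩ ⟦in Ann⟧ = {Ann, Jo, Lee, Rae, Zed} ∩ {Ann, Eve, Hal, Rae, Zed} = {Ann, Rae, Zed}
… ∩ ⟦beside Cara⟧ = {Ann, Rae, Zed} ∩ {Ann, Cara, Eve, Lee, Ona, Rae, Uma, Zed} = {Ann, Rae, Zed}
So ⟦pen which Ona touched in Ann beside Cara⟧ = {Ann, Rae, Zed}.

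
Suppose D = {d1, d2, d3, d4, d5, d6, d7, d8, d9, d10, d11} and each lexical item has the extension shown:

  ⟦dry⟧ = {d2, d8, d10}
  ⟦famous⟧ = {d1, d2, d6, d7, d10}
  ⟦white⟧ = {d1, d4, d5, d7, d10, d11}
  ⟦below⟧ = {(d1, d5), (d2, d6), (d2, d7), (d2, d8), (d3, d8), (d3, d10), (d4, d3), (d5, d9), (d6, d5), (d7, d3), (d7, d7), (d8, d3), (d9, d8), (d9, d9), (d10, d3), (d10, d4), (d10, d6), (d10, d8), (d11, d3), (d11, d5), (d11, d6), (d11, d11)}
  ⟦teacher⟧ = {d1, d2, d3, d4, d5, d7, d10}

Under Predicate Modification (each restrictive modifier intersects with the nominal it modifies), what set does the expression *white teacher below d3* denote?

{d4, d7, d10}

⟦below d3⟧ = {x : ⟨x, d3⟩ ∈ ⟦below⟧} = {d4, d7, d8, d10, d11}
⟦teacher⟧ = {d1, d2, d3, d4, d5, d7, d10}
… ∩ ⟦below d3⟧ = {d1, d2, d3, d4, d5, d7, d10} ∩ {d4, d7, d8, d10, d11} = {d4, d7, d10}
… ∩ ⟦white⟧ = {d4, d7, d10} ∩ {d1, d4, d5, d7, d10, d11} = {d4, d7, d10}
So ⟦white teacher below d3⟧ = {d4, d7, d10}.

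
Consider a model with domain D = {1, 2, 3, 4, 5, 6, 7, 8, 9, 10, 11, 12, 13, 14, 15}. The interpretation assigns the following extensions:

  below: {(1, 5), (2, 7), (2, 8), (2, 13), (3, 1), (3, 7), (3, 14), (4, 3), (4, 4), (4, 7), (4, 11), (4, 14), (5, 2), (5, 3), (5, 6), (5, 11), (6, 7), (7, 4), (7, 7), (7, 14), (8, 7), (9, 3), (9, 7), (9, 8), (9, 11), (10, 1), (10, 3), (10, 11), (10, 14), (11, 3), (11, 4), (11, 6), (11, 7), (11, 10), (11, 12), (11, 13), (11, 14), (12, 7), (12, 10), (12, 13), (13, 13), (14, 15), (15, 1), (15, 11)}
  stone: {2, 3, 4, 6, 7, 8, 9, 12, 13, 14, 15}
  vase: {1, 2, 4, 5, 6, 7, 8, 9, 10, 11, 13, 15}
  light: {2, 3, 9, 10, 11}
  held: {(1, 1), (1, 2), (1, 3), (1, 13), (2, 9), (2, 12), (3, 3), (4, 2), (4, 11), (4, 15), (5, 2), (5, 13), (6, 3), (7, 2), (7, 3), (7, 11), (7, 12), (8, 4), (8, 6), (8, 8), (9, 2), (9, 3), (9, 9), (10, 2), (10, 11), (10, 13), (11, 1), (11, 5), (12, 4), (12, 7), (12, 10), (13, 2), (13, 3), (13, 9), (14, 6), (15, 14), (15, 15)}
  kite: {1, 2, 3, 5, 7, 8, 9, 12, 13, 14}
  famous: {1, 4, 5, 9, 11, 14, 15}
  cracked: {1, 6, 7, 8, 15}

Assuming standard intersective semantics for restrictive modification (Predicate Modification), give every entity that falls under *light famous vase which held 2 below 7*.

⟦which held 2⟧ = {x : ⟨x, 2⟩ ∈ ⟦held⟧} = {1, 4, 5, 7, 9, 10, 13}
⟦below 7⟧ = {x : ⟨x, 7⟩ ∈ ⟦below⟧} = {2, 3, 4, 6, 7, 8, 9, 11, 12}
⟦vase⟧ = {1, 2, 4, 5, 6, 7, 8, 9, 10, 11, 13, 15}
… ∩ ⟦which held 2⟧ = {1, 2, 4, 5, 6, 7, 8, 9, 10, 11, 13, 15} ∩ {1, 4, 5, 7, 9, 10, 13} = {1, 4, 5, 7, 9, 10, 13}
… ∩ ⟦below 7⟧ = {1, 4, 5, 7, 9, 10, 13} ∩ {2, 3, 4, 6, 7, 8, 9, 11, 12} = {4, 7, 9}
… ∩ ⟦light⟧ = {4, 7, 9} ∩ {2, 3, 9, 10, 11} = {9}
… ∩ ⟦famous⟧ = {9} ∩ {1, 4, 5, 9, 11, 14, 15} = {9}
So ⟦light famous vase which held 2 below 7⟧ = {9}.

{9}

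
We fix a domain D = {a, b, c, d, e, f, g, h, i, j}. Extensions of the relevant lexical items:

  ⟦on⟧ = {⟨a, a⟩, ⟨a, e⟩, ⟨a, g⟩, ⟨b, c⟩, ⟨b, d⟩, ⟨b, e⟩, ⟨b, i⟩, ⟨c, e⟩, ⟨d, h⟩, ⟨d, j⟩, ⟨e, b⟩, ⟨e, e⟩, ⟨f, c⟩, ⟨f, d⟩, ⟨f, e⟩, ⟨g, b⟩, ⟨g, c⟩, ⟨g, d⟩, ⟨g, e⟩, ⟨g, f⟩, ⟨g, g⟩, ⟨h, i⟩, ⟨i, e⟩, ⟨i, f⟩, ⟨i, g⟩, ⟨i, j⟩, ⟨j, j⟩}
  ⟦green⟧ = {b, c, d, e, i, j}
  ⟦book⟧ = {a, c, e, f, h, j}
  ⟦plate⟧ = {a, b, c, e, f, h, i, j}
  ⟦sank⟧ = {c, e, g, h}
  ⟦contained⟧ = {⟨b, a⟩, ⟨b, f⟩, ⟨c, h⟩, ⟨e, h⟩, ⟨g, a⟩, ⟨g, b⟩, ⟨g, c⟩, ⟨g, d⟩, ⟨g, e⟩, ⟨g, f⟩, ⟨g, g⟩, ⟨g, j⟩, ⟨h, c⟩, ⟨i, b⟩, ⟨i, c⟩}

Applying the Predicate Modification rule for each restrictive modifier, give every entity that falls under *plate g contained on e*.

{a, b, c, e, f}

⟦g contained⟧ = {x : ⟨g, x⟩ ∈ ⟦contained⟧} = {a, b, c, d, e, f, g, j}
⟦on e⟧ = {x : ⟨x, e⟩ ∈ ⟦on⟧} = {a, b, c, e, f, g, i}
⟦plate⟧ = {a, b, c, e, f, h, i, j}
… ∩ ⟦g contained⟧ = {a, b, c, e, f, h, i, j} ∩ {a, b, c, d, e, f, g, j} = {a, b, c, e, f, j}
… ∩ ⟦on e⟧ = {a, b, c, e, f, j} ∩ {a, b, c, e, f, g, i} = {a, b, c, e, f}
So ⟦plate g contained on e⟧ = {a, b, c, e, f}.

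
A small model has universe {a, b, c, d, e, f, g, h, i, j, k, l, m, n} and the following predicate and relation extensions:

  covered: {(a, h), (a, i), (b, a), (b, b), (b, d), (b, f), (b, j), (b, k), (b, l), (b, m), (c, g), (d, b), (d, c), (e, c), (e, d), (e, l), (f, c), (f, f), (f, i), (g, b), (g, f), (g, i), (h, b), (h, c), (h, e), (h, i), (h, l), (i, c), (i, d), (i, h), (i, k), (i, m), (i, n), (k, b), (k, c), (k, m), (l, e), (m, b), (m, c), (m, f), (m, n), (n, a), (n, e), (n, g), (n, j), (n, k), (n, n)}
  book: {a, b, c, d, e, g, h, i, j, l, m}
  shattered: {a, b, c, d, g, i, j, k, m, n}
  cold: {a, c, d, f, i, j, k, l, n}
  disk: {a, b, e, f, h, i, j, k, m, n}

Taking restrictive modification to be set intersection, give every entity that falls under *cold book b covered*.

⟦b covered⟧ = {x : ⟨b, x⟩ ∈ ⟦covered⟧} = {a, b, d, f, j, k, l, m}
⟦book⟧ = {a, b, c, d, e, g, h, i, j, l, m}
… ∩ ⟦b covered⟧ = {a, b, c, d, e, g, h, i, j, l, m} ∩ {a, b, d, f, j, k, l, m} = {a, b, d, j, l, m}
… ∩ ⟦cold⟧ = {a, b, d, j, l, m} ∩ {a, c, d, f, i, j, k, l, n} = {a, d, j, l}
So ⟦cold book b covered⟧ = {a, d, j, l}.

{a, d, j, l}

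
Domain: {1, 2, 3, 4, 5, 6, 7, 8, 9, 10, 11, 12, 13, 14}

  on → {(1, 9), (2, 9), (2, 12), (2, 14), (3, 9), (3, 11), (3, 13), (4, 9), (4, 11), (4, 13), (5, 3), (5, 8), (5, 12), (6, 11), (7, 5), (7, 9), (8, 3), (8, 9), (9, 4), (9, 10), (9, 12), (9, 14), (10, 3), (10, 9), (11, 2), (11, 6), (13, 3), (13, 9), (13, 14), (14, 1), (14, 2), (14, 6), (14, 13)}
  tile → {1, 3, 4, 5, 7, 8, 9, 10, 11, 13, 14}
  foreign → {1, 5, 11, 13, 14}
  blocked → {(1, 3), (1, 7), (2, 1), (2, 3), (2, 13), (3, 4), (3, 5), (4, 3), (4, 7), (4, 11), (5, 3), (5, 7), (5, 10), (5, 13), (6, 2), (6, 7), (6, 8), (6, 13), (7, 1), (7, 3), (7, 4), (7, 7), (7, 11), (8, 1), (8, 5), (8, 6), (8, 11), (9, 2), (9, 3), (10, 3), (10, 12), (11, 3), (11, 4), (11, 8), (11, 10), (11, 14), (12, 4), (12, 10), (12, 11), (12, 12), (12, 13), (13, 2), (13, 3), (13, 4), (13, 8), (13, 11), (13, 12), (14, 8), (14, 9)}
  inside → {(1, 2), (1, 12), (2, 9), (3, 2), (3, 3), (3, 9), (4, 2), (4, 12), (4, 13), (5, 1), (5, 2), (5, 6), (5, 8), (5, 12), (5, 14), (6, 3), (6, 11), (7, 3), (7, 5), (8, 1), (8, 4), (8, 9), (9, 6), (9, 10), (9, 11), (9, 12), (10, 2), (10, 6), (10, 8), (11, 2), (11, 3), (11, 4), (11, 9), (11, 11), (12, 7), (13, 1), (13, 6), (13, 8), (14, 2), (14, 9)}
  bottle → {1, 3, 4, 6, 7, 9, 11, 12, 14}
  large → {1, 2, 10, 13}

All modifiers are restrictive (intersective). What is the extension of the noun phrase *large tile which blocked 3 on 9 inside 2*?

{1, 10}

⟦which blocked 3⟧ = {x : ⟨x, 3⟩ ∈ ⟦blocked⟧} = {1, 2, 4, 5, 7, 9, 10, 11, 13}
⟦on 9⟧ = {x : ⟨x, 9⟩ ∈ ⟦on⟧} = {1, 2, 3, 4, 7, 8, 10, 13}
⟦inside 2⟧ = {x : ⟨x, 2⟩ ∈ ⟦inside⟧} = {1, 3, 4, 5, 10, 11, 14}
⟦tile⟧ = {1, 3, 4, 5, 7, 8, 9, 10, 11, 13, 14}
… ∩ ⟦which blocked 3⟧ = {1, 3, 4, 5, 7, 8, 9, 10, 11, 13, 14} ∩ {1, 2, 4, 5, 7, 9, 10, 11, 13} = {1, 4, 5, 7, 9, 10, 11, 13}
… ∩ ⟦on 9⟧ = {1, 4, 5, 7, 9, 10, 11, 13} ∩ {1, 2, 3, 4, 7, 8, 10, 13} = {1, 4, 7, 10, 13}
… ∩ ⟦inside 2⟧ = {1, 4, 7, 10, 13} ∩ {1, 3, 4, 5, 10, 11, 14} = {1, 4, 10}
… ∩ ⟦large⟧ = {1, 4, 10} ∩ {1, 2, 10, 13} = {1, 10}
So ⟦large tile which blocked 3 on 9 inside 2⟧ = {1, 10}.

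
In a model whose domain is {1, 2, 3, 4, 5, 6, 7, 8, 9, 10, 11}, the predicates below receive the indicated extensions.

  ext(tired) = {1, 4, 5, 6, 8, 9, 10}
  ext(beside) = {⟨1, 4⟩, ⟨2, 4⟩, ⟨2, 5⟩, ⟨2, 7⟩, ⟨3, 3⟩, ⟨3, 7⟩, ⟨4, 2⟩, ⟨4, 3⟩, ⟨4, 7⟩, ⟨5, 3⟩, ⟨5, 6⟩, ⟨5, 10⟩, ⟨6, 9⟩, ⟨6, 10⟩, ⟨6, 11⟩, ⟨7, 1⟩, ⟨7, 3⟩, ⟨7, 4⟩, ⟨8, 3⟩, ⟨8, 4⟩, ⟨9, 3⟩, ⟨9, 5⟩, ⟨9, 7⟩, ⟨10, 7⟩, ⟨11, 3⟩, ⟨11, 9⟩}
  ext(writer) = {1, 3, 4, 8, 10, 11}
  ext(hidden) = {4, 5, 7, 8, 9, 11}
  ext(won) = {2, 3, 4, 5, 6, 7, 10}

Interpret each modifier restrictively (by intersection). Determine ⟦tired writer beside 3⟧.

⟦beside 3⟧ = {x : ⟨x, 3⟩ ∈ ⟦beside⟧} = {3, 4, 5, 7, 8, 9, 11}
⟦writer⟧ = {1, 3, 4, 8, 10, 11}
… ∩ ⟦beside 3⟧ = {1, 3, 4, 8, 10, 11} ∩ {3, 4, 5, 7, 8, 9, 11} = {3, 4, 8, 11}
… ∩ ⟦tired⟧ = {3, 4, 8, 11} ∩ {1, 4, 5, 6, 8, 9, 10} = {4, 8}
So ⟦tired writer beside 3⟧ = {4, 8}.

{4, 8}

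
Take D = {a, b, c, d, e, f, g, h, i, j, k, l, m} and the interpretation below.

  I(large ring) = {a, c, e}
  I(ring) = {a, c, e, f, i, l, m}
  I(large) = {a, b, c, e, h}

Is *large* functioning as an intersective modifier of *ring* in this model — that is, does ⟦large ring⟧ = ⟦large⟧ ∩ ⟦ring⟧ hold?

⟦large⟧ ∩ ⟦ring⟧ = {a, b, c, e, h} ∩ {a, c, e, f, i, l, m} = {a, c, e}
Observed ⟦large ring⟧ = {a, c, e}.
These coincide, so the modifier is intersective here.

yes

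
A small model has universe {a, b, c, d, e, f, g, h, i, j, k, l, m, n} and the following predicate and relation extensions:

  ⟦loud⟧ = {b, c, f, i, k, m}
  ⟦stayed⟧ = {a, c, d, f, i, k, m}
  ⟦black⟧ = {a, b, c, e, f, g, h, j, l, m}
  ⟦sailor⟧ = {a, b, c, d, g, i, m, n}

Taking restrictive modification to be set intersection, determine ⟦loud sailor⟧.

⟦sailor⟧ = {a, b, c, d, g, i, m, n}
… ∩ ⟦loud⟧ = {a, b, c, d, g, i, m, n} ∩ {b, c, f, i, k, m} = {b, c, i, m}
So ⟦loud sailor⟧ = {b, c, i, m}.

{b, c, i, m}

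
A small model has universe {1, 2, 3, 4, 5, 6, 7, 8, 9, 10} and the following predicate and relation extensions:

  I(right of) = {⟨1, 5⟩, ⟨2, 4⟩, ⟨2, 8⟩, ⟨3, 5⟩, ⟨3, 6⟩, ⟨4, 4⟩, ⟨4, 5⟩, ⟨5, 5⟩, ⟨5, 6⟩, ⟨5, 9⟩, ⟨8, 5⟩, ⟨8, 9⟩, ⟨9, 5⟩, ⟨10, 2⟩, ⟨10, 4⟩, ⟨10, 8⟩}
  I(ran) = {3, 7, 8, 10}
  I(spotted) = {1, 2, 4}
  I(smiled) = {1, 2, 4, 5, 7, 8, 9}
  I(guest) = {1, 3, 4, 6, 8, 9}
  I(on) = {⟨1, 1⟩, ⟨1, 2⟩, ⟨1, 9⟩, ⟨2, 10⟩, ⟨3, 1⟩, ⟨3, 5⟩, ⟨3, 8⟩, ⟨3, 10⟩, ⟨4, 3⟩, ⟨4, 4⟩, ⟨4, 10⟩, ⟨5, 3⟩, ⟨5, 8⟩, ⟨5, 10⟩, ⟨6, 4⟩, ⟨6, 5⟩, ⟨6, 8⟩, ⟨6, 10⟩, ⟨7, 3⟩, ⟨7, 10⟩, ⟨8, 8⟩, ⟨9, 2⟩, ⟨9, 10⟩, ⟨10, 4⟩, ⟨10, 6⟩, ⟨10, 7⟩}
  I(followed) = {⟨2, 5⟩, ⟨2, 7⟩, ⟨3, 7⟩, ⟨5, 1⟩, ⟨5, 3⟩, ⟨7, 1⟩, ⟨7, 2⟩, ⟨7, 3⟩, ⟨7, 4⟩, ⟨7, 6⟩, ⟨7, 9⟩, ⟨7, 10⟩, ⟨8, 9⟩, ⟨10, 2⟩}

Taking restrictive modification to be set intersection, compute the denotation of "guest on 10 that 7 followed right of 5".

⟦on 10⟧ = {x : ⟨x, 10⟩ ∈ ⟦on⟧} = {2, 3, 4, 5, 6, 7, 9}
⟦that 7 followed⟧ = {x : ⟨7, x⟩ ∈ ⟦followed⟧} = {1, 2, 3, 4, 6, 9, 10}
⟦right of 5⟧ = {x : ⟨x, 5⟩ ∈ ⟦right of⟧} = {1, 3, 4, 5, 8, 9}
⟦guest⟧ = {1, 3, 4, 6, 8, 9}
… ∩ ⟦on 10⟧ = {1, 3, 4, 6, 8, 9} ∩ {2, 3, 4, 5, 6, 7, 9} = {3, 4, 6, 9}
… ∩ ⟦that 7 followed⟧ = {3, 4, 6, 9} ∩ {1, 2, 3, 4, 6, 9, 10} = {3, 4, 6, 9}
… ∩ ⟦right of 5⟧ = {3, 4, 6, 9} ∩ {1, 3, 4, 5, 8, 9} = {3, 4, 9}
So ⟦guest on 10 that 7 followed right of 5⟧ = {3, 4, 9}.

{3, 4, 9}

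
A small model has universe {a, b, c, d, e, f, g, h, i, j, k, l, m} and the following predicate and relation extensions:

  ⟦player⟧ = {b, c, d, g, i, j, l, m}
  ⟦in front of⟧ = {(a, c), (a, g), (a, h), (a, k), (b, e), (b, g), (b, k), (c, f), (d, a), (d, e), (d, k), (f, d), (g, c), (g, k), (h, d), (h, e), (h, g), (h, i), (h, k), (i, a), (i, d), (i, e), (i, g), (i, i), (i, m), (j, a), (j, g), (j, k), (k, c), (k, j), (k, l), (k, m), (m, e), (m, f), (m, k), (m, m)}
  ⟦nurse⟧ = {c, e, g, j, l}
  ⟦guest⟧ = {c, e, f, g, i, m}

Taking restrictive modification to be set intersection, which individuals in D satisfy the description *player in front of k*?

{b, d, g, j, m}

⟦in front of k⟧ = {x : ⟨x, k⟩ ∈ ⟦in front of⟧} = {a, b, d, g, h, j, m}
⟦player⟧ = {b, c, d, g, i, j, l, m}
… ∩ ⟦in front of k⟧ = {b, c, d, g, i, j, l, m} ∩ {a, b, d, g, h, j, m} = {b, d, g, j, m}
So ⟦player in front of k⟧ = {b, d, g, j, m}.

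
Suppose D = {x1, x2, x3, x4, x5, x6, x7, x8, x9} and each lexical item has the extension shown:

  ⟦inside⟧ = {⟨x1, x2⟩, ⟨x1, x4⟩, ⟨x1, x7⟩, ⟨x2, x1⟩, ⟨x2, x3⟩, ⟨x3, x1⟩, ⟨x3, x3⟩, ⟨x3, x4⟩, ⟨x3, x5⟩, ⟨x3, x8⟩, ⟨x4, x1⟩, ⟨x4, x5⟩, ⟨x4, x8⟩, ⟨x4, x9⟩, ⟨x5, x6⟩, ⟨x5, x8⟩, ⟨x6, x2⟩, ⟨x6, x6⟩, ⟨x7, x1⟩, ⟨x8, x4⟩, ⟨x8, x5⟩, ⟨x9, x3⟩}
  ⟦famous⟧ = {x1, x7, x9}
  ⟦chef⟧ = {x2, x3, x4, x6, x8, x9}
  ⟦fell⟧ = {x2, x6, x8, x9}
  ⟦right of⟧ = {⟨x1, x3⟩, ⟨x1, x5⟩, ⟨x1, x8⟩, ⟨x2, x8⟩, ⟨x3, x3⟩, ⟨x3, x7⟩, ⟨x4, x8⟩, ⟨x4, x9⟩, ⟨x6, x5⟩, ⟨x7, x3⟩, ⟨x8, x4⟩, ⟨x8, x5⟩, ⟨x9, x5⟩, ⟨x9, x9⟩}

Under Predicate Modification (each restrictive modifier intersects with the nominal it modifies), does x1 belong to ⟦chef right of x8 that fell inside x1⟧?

⟦right of x8⟧ = {x : ⟨x, x8⟩ ∈ ⟦right of⟧} = {x1, x2, x4}
⟦that fell⟧ = ⟦fell⟧ = {x2, x6, x8, x9}
⟦inside x1⟧ = {x : ⟨x, x1⟩ ∈ ⟦inside⟧} = {x2, x3, x4, x7}
⟦chef⟧ = {x2, x3, x4, x6, x8, x9}
… ∩ ⟦right of x8⟧ = {x2, x3, x4, x6, x8, x9} ∩ {x1, x2, x4} = {x2, x4}
… ∩ ⟦that fell⟧ = {x2, x4} ∩ {x2, x6, x8, x9} = {x2}
… ∩ ⟦inside x1⟧ = {x2} ∩ {x2, x3, x4, x7} = {x2}
⟦chef right of x8 that fell inside x1⟧ = {x2}; x1 ∉ this set.

no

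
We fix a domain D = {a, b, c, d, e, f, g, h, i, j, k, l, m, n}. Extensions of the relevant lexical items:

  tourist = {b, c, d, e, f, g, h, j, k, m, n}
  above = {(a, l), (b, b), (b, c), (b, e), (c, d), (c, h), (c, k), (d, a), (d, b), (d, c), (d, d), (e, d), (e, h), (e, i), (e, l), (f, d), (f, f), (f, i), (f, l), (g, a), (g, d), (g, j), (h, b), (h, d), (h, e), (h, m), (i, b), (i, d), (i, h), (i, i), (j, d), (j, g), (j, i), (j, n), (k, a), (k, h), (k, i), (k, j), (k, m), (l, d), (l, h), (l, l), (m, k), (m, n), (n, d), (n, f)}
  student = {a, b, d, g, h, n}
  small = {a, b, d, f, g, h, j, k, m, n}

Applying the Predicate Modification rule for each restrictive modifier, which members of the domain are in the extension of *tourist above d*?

{c, d, e, f, g, h, j, n}

⟦above d⟧ = {x : ⟨x, d⟩ ∈ ⟦above⟧} = {c, d, e, f, g, h, i, j, l, n}
⟦tourist⟧ = {b, c, d, e, f, g, h, j, k, m, n}
… ∩ ⟦above d⟧ = {b, c, d, e, f, g, h, j, k, m, n} ∩ {c, d, e, f, g, h, i, j, l, n} = {c, d, e, f, g, h, j, n}
So ⟦tourist above d⟧ = {c, d, e, f, g, h, j, n}.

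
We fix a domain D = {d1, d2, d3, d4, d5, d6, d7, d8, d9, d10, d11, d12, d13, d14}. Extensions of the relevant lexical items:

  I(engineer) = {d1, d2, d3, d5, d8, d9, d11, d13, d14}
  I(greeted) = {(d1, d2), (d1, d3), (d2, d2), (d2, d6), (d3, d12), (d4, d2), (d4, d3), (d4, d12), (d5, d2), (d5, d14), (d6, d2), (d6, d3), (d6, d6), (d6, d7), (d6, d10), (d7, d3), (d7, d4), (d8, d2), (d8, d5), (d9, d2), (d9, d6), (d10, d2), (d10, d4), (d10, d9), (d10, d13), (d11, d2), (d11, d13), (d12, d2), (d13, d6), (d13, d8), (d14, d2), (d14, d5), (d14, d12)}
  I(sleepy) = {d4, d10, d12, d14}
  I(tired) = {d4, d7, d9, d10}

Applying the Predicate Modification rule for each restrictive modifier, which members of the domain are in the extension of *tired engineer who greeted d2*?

{d9}

⟦who greeted d2⟧ = {x : ⟨x, d2⟩ ∈ ⟦greeted⟧} = {d1, d2, d4, d5, d6, d8, d9, d10, d11, d12, d14}
⟦engineer⟧ = {d1, d2, d3, d5, d8, d9, d11, d13, d14}
… ∩ ⟦who greeted d2⟧ = {d1, d2, d3, d5, d8, d9, d11, d13, d14} ∩ {d1, d2, d4, d5, d6, d8, d9, d10, d11, d12, d14} = {d1, d2, d5, d8, d9, d11, d14}
… ∩ ⟦tired⟧ = {d1, d2, d5, d8, d9, d11, d14} ∩ {d4, d7, d9, d10} = {d9}
So ⟦tired engineer who greeted d2⟧ = {d9}.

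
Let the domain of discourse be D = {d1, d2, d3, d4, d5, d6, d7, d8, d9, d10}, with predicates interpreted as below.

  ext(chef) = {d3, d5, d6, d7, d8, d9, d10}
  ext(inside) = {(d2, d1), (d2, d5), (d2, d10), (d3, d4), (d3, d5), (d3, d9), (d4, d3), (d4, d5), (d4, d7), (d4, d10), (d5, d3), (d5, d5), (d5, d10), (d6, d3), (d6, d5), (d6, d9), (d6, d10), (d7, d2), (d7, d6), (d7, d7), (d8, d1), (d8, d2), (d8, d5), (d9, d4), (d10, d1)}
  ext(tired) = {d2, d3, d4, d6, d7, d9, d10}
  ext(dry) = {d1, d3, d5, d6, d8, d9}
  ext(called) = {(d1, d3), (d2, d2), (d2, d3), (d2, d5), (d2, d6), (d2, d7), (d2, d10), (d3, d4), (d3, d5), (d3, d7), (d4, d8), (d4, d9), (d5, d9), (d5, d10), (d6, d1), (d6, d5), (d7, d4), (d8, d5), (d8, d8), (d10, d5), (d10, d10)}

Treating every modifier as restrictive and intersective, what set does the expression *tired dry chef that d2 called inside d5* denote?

⟦that d2 called⟧ = {x : ⟨d2, x⟩ ∈ ⟦called⟧} = {d2, d3, d5, d6, d7, d10}
⟦inside d5⟧ = {x : ⟨x, d5⟩ ∈ ⟦inside⟧} = {d2, d3, d4, d5, d6, d8}
⟦chef⟧ = {d3, d5, d6, d7, d8, d9, d10}
… ∩ ⟦that d2 called⟧ = {d3, d5, d6, d7, d8, d9, d10} ∩ {d2, d3, d5, d6, d7, d10} = {d3, d5, d6, d7, d10}
… ∩ ⟦inside d5⟧ = {d3, d5, d6, d7, d10} ∩ {d2, d3, d4, d5, d6, d8} = {d3, d5, d6}
… ∩ ⟦tired⟧ = {d3, d5, d6} ∩ {d2, d3, d4, d6, d7, d9, d10} = {d3, d6}
… ∩ ⟦dry⟧ = {d3, d6} ∩ {d1, d3, d5, d6, d8, d9} = {d3, d6}
So ⟦tired dry chef that d2 called inside d5⟧ = {d3, d6}.

{d3, d6}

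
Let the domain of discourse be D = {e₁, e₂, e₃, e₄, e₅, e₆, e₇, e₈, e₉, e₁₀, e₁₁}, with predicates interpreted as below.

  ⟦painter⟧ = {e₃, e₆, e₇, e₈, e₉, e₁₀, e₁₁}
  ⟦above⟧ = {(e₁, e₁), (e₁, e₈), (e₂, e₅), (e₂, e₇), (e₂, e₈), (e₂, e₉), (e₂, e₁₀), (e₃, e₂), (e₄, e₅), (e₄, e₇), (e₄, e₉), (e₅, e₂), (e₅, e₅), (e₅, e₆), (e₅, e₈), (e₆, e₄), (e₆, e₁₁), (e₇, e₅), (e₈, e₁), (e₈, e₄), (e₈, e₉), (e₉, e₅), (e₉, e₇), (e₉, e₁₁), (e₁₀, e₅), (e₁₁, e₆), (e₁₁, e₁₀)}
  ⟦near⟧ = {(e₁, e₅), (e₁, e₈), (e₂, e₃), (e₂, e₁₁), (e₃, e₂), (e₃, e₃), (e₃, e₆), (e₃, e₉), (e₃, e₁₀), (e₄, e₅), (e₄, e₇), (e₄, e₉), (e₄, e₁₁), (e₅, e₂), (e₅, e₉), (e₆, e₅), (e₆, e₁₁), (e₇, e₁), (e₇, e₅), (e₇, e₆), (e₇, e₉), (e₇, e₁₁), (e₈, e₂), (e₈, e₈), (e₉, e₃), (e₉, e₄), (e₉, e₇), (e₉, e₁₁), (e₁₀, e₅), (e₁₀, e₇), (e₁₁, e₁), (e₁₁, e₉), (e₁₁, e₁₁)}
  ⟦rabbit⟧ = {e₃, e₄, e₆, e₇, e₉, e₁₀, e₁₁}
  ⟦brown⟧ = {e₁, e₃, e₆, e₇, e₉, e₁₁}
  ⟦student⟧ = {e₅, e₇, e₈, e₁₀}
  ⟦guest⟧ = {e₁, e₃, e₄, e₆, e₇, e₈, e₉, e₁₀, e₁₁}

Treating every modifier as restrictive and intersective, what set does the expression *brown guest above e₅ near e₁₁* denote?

⟦above e₅⟧ = {x : ⟨x, e₅⟩ ∈ ⟦above⟧} = {e₂, e₄, e₅, e₇, e₉, e₁₀}
⟦near e₁₁⟧ = {x : ⟨x, e₁₁⟩ ∈ ⟦near⟧} = {e₂, e₄, e₆, e₇, e₉, e₁₁}
⟦guest⟧ = {e₁, e₃, e₄, e₆, e₇, e₈, e₉, e₁₀, e₁₁}
… ∩ ⟦above e₅⟧ = {e₁, e₃, e₄, e₆, e₇, e₈, e₉, e₁₀, e₁₁} ∩ {e₂, e₄, e₅, e₇, e₉, e₁₀} = {e₄, e₇, e₉, e₁₀}
… ∩ ⟦near e₁₁⟧ = {e₄, e₇, e₉, e₁₀} ∩ {e₂, e₄, e₆, e₇, e₉, e₁₁} = {e₄, e₇, e₉}
… ∩ ⟦brown⟧ = {e₄, e₇, e₉} ∩ {e₁, e₃, e₆, e₇, e₉, e₁₁} = {e₇, e₉}
So ⟦brown guest above e₅ near e₁₁⟧ = {e₇, e₉}.

{e₇, e₉}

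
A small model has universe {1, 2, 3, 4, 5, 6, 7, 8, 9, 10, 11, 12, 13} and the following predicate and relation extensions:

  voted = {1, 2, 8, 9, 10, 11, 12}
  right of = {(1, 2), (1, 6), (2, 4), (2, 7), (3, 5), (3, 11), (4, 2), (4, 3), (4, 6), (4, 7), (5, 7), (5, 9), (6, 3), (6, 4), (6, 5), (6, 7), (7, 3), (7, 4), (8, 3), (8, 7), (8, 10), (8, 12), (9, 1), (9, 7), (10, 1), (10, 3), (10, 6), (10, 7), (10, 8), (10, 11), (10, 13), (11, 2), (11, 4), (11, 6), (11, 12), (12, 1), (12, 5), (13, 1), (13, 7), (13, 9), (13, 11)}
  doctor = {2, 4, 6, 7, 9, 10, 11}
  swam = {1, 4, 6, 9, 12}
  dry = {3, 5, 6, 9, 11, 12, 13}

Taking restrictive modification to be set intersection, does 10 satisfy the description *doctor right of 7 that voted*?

yes

⟦right of 7⟧ = {x : ⟨x, 7⟩ ∈ ⟦right of⟧} = {2, 4, 5, 6, 8, 9, 10, 13}
⟦that voted⟧ = ⟦voted⟧ = {1, 2, 8, 9, 10, 11, 12}
⟦doctor⟧ = {2, 4, 6, 7, 9, 10, 11}
… ∩ ⟦right of 7⟧ = {2, 4, 6, 7, 9, 10, 11} ∩ {2, 4, 5, 6, 8, 9, 10, 13} = {2, 4, 6, 9, 10}
… ∩ ⟦that voted⟧ = {2, 4, 6, 9, 10} ∩ {1, 2, 8, 9, 10, 11, 12} = {2, 9, 10}
⟦doctor right of 7 that voted⟧ = {2, 9, 10}; 10 ∈ this set.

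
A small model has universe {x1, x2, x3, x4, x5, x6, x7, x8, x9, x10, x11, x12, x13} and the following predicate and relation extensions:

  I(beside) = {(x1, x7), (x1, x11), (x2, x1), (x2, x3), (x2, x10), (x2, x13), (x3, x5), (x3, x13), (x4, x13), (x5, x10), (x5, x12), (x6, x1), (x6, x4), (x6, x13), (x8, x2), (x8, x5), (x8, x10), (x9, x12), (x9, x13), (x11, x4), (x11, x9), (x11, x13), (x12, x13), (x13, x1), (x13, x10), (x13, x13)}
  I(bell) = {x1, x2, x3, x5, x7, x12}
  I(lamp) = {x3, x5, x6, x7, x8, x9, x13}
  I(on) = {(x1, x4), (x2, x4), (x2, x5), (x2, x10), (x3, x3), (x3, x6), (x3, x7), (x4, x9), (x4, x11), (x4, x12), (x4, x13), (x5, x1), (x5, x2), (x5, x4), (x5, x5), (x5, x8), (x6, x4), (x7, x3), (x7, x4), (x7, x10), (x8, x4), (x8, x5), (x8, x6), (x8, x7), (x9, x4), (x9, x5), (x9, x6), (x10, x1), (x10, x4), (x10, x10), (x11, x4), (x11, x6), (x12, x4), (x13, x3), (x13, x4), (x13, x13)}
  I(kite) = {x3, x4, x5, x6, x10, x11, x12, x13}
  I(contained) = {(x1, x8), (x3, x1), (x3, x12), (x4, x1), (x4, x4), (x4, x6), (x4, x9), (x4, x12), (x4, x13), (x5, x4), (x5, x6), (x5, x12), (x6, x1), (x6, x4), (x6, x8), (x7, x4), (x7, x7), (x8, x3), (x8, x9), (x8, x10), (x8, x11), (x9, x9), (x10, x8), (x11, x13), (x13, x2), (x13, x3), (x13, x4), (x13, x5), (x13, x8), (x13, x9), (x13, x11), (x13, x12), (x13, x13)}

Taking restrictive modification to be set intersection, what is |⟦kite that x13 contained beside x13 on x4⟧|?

⟦that x13 contained⟧ = {x : ⟨x13, x⟩ ∈ ⟦contained⟧} = {x2, x3, x4, x5, x8, x9, x11, x12, x13}
⟦beside x13⟧ = {x : ⟨x, x13⟩ ∈ ⟦beside⟧} = {x2, x3, x4, x6, x9, x11, x12, x13}
⟦on x4⟧ = {x : ⟨x, x4⟩ ∈ ⟦on⟧} = {x1, x2, x5, x6, x7, x8, x9, x10, x11, x12, x13}
⟦kite⟧ = {x3, x4, x5, x6, x10, x11, x12, x13}
… ∩ ⟦that x13 contained⟧ = {x3, x4, x5, x6, x10, x11, x12, x13} ∩ {x2, x3, x4, x5, x8, x9, x11, x12, x13} = {x3, x4, x5, x11, x12, x13}
… ∩ ⟦beside x13⟧ = {x3, x4, x5, x11, x12, x13} ∩ {x2, x3, x4, x6, x9, x11, x12, x13} = {x3, x4, x11, x12, x13}
… ∩ ⟦on x4⟧ = {x3, x4, x11, x12, x13} ∩ {x1, x2, x5, x6, x7, x8, x9, x10, x11, x12, x13} = {x11, x12, x13}
⟦kite that x13 contained beside x13 on x4⟧ = {x11, x12, x13}, so the cardinality is 3.

3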